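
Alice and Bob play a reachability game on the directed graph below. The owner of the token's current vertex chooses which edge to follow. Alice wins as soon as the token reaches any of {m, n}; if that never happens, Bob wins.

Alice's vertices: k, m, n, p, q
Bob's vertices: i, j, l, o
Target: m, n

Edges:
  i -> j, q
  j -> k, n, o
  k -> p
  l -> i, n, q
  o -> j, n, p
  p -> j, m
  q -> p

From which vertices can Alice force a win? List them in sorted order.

k, m, n, p, q

A0 = {m, n}
A1: add {p} — p (Alice) has p→m.
A2: add {k, q} — k (Alice) has k→p; q (Alice) has q→p.
A3 = A2; e.g. i (Bob) can still go to j. Fixed point.
Alice's winning region = {k, m, n, p, q}.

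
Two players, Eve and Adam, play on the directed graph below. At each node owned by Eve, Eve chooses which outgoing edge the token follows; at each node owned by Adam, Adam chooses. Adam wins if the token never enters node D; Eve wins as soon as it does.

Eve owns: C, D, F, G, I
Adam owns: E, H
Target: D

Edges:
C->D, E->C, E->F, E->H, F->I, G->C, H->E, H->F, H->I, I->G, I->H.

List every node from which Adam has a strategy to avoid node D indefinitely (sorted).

E, H

A0 = {D}
A1: add {C} — C (Eve) has C→D.
A2: add {G} — G (Eve) has G→C.
A3: add {I} — I (Eve) has I→G.
A4: add {F} — F (Eve) has F→I.
A5 = A4; e.g. E (Adam) can still go to H. Fixed point.
Eve's attractor = {C, D, F, G, I}; Adam avoids the target exactly from the complement.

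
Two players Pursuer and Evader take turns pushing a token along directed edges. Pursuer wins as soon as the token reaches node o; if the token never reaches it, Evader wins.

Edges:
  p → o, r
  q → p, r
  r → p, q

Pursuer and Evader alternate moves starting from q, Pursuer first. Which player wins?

Evader

Track states (vertex, player-to-move).
A0 = {(o,Pursuer), (o,Evader)}
A1: add {(p,Pursuer)}.
A2 = A1; e.g. (p,Evader) stays out. (q,Pursuer) never enters ⇒ Evader avoids the target.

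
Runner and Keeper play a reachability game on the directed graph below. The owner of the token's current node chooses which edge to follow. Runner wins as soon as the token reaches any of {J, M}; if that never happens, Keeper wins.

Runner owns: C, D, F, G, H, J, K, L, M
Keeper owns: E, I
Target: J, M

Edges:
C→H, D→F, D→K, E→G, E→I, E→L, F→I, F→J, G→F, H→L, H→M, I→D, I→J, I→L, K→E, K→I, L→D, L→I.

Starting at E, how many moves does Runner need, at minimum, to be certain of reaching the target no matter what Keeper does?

A0 = {J, M}
A1: add {F, H} — F (Runner) has F→J; H (Runner) has H→M.
A2: add {C, D, G} — C (Runner) has C→H; D (Runner) has D→F; G (Runner) has G→F.
A3: add {L} — L (Runner) has L→D.
A4: add {I} — I (Keeper): all of {D, J, L} already in.
A5: add {E, K} — E (Keeper): all of {G, I, L} already in; K (Runner) has K→I.
A5 = all vertices. Fixed point.
E enters the attractor at level 5, so Runner can force the target in 5 moves from there.

5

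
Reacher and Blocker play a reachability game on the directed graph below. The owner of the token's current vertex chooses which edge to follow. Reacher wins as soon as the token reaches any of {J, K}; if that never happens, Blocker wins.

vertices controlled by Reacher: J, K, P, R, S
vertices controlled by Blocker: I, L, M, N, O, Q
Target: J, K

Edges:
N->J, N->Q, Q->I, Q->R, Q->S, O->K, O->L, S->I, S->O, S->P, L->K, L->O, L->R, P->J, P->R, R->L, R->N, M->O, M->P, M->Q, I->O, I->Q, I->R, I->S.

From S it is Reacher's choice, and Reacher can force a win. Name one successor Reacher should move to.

A0 = {J, K}
A1: add {P} — P (Reacher) has P→J.
A2: add {S} — S (Reacher) has S→P.
A3 = A2; e.g. I (Blocker) can still go to O. Fixed point.
From S, successor P is in the attractor (rank 1); the other successors I, O are not.

P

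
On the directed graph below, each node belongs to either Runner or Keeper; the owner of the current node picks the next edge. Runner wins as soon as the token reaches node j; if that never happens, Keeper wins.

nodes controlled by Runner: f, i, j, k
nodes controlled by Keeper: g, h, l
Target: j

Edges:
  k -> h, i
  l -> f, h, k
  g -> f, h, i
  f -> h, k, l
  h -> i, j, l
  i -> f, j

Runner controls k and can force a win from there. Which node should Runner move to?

A0 = {j}
A1: add {i} — i (Runner) has i→j.
A2: add {k} — k (Runner) has k→i.
A3: add {f} — f (Runner) has f→k.
A4 = A3; e.g. g (Keeper) can still go to h. Fixed point.
From k, successor i is in the attractor (rank 1); the other successor h is not.

i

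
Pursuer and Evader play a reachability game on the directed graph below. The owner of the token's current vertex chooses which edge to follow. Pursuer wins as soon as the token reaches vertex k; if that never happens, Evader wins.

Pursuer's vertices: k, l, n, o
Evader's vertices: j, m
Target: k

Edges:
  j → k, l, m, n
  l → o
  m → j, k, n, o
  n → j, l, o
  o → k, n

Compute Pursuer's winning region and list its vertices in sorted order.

k, l, n, o

A0 = {k}
A1: add {o} — o (Pursuer) has o→k.
A2: add {l, n} — l (Pursuer) has l→o; n (Pursuer) has n→o.
A3 = A2; e.g. j (Evader) can still go to m. Fixed point.
Pursuer's winning region = {k, l, n, o}.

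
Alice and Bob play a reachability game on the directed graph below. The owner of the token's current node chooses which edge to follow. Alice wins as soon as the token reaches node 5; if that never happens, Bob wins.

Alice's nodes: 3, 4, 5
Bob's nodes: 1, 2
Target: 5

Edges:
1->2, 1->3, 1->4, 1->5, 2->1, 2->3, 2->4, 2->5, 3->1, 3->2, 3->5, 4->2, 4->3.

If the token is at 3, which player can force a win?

A0 = {5}
A1: add {3} — 3 (Alice) has 3→5.
3 ∈ A1, so Alice can force the target.

Alice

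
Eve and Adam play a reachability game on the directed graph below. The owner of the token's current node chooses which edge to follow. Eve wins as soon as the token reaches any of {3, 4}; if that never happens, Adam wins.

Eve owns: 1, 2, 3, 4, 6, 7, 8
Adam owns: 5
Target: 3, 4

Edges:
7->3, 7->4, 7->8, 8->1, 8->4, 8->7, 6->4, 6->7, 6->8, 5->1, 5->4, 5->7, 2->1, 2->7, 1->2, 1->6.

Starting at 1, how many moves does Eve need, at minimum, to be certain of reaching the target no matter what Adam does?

A0 = {3, 4}
A1: add {6, 7, 8} — 6 (Eve) has 6→4; 7 (Eve) has 7→3; 8 (Eve) has 8→4.
A2: add {1, 2} — 1 (Eve) has 1→6; 2 (Eve) has 2→7.
1 enters the attractor at level 2, so Eve can force the target in 2 moves from there.

2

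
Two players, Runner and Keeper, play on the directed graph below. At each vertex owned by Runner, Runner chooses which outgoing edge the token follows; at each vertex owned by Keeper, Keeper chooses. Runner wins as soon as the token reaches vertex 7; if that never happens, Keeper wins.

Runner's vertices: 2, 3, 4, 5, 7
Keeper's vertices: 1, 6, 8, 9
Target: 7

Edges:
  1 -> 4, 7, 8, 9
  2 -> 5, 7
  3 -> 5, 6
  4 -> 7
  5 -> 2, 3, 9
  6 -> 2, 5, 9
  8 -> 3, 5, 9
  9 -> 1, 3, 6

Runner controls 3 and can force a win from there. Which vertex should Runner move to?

5

A0 = {7}
A1: add {2, 4} — 2 (Runner) has 2→7; 4 (Runner) has 4→7.
A2: add {5} — 5 (Runner) has 5→2.
A3: add {3} — 3 (Runner) has 3→5.
A4 = A3; e.g. 1 (Keeper) can still go to 8. Fixed point.
From 3, successor 5 is in the attractor (rank 2); the other successor 6 is not.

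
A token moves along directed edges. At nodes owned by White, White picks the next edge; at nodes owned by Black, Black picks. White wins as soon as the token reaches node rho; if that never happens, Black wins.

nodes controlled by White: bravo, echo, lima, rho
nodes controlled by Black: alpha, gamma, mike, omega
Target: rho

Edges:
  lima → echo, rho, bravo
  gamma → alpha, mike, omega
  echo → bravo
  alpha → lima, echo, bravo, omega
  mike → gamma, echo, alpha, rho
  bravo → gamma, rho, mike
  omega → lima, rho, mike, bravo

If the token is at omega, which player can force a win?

Black

A0 = {rho}
A1: add {bravo, lima} — lima (White) has lima→rho; bravo (White) has bravo→rho.
A2: add {echo} — echo (White) has echo→bravo.
A3 = A2; e.g. gamma (Black) can still go to alpha. Fixed point.
omega never enters the attractor, so Black can avoid the target forever.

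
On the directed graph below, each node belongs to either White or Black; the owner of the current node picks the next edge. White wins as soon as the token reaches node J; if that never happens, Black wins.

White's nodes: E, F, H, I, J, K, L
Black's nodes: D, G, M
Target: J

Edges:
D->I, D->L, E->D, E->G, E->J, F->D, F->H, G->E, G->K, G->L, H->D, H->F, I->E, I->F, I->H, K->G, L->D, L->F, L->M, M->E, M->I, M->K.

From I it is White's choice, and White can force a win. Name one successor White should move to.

E

A0 = {J}
A1: add {E} — E (White) has E→J.
A2: add {I} — I (White) has I→E.
A3 = A2; e.g. D (Black) can still go to L. Fixed point.
From I, successor E is in the attractor (rank 1); the other successors F, H are not.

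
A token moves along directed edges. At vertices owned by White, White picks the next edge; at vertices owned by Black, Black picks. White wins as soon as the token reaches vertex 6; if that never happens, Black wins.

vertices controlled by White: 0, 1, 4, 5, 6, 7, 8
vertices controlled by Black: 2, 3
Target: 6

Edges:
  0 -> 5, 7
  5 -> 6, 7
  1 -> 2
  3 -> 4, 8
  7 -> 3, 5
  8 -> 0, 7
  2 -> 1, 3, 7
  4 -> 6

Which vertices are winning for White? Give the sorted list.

0, 3, 4, 5, 6, 7, 8

A0 = {6}
A1: add {4, 5} — 4 (White) has 4→6; 5 (White) has 5→6.
A2: add {0, 7} — 0 (White) has 0→5; 7 (White) has 7→5.
A3: add {8} — 8 (White) has 8→0.
A4: add {3} — 3 (Black): all of {4, 8} already in.
A5 = A4; e.g. 1 (White) has no edge into A4. Fixed point.
White's winning region = {0, 3, 4, 5, 6, 7, 8}.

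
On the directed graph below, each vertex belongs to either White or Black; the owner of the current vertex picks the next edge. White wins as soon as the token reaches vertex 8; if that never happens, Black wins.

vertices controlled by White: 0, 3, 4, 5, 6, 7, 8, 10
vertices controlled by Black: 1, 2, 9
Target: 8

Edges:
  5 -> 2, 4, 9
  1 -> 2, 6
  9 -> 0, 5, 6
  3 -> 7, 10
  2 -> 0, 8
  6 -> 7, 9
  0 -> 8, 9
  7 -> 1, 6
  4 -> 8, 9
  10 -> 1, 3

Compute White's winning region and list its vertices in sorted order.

0, 2, 4, 5, 8

A0 = {8}
A1: add {0, 4} — 0 (White) has 0→8; 4 (White) has 4→8.
A2: add {2, 5} — 2 (Black): all of {0, 8} already in; 5 (White) has 5→4.
A3 = A2; e.g. 1 (Black) can still go to 6. Fixed point.
White's winning region = {0, 2, 4, 5, 8}.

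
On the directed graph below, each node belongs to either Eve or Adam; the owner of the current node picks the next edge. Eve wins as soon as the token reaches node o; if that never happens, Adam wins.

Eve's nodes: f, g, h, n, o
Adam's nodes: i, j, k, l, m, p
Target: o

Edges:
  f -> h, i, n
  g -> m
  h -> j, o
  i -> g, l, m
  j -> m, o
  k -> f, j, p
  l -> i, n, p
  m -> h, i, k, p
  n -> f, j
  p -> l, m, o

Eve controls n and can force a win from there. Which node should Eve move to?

f

A0 = {o}
A1: add {h} — h (Eve) has h→o.
A2: add {f} — f (Eve) has f→h.
A3: add {n} — n (Eve) has n→f.
A4 = A3; e.g. g (Eve) has no edge into A3. Fixed point.
From n, successor f is in the attractor (rank 2); the other successor j is not.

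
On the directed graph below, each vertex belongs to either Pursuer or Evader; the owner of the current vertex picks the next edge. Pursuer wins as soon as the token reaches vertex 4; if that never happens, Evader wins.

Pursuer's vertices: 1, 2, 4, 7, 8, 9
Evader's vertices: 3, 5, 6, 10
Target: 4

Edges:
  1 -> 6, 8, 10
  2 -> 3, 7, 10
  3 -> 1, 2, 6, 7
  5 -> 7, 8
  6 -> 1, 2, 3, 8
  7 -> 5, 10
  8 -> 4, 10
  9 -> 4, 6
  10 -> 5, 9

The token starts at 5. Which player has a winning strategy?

Evader

A0 = {4}
A1: add {8, 9} — 8 (Pursuer) has 8→4; 9 (Pursuer) has 9→4.
A2: add {1} — 1 (Pursuer) has 1→8.
A3 = A2; e.g. 2 (Pursuer) has no edge into A2. Fixed point.
5 never enters the attractor, so Evader can avoid the target forever.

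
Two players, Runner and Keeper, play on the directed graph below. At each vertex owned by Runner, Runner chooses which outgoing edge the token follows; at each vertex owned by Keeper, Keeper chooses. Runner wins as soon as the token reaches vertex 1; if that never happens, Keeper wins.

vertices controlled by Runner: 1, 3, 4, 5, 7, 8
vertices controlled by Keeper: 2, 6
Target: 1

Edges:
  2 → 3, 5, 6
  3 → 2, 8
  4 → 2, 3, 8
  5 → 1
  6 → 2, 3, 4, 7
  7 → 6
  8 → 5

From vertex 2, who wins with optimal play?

A0 = {1}
A1: add {5} — 5 (Runner) has 5→1.
A2: add {8} — 8 (Runner) has 8→5.
A3: add {3, 4} — 3 (Runner) has 3→8; 4 (Runner) has 4→8.
A4 = A3; e.g. 2 (Keeper) can still go to 6. Fixed point.
2 never enters the attractor, so Keeper can avoid the target forever.

Keeper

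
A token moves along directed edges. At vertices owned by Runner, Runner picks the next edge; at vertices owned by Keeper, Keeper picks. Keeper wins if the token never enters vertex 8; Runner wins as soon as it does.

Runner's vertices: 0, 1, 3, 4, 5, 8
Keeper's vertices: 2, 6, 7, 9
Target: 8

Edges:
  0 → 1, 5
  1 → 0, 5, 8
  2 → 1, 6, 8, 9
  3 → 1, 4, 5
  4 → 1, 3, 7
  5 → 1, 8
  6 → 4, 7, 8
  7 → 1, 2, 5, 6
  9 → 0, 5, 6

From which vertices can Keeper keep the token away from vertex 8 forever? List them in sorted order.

A0 = {8}
A1: add {1, 5} — 1 (Runner) has 1→8; 5 (Runner) has 5→8.
A2: add {0, 3, 4} — 0 (Runner) has 0→1; 3 (Runner) has 3→1; 4 (Runner) has 4→1.
A3 = A2; e.g. 2 (Keeper) can still go to 6. Fixed point.
Runner's attractor = {0, 1, 3, 4, 5, 8}; Keeper avoids the target exactly from the complement.

2, 6, 7, 9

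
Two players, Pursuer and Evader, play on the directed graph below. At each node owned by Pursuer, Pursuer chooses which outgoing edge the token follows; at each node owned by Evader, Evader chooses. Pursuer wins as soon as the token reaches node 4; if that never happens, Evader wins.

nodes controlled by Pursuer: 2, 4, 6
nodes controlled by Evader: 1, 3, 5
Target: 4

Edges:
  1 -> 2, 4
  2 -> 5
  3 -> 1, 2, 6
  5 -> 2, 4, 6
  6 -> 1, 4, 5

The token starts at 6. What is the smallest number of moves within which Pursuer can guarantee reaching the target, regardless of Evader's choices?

1

A0 = {4}
A1: add {6} — 6 (Pursuer) has 6→4.
A2 = A1; e.g. 1 (Evader) can still go to 2. Fixed point.
6 enters the attractor at level 1, so Pursuer can force the target in 1 move from there.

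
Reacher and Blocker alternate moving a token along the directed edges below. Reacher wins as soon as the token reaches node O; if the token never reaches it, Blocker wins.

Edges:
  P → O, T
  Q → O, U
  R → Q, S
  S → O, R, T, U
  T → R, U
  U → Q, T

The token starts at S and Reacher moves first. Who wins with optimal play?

Reacher

Track states (vertex, player-to-move).
A0 = {(O,Reacher), (O,Blocker)}
A1: add {(P,Reacher), (Q,Reacher), (S,Reacher)}.
(S,Reacher) ∈ A1 ⇒ Reacher forces the target.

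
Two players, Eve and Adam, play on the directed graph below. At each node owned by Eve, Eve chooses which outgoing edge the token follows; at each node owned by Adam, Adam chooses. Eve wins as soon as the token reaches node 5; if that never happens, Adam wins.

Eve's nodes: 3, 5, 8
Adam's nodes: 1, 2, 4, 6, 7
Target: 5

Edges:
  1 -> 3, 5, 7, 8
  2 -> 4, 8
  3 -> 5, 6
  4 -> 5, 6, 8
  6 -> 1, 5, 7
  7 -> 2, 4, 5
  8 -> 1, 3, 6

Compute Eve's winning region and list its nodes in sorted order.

3, 5, 8

A0 = {5}
A1: add {3} — 3 (Eve) has 3→5.
A2: add {8} — 8 (Eve) has 8→3.
A3 = A2; e.g. 1 (Adam) can still go to 7. Fixed point.
Eve's winning region = {3, 5, 8}.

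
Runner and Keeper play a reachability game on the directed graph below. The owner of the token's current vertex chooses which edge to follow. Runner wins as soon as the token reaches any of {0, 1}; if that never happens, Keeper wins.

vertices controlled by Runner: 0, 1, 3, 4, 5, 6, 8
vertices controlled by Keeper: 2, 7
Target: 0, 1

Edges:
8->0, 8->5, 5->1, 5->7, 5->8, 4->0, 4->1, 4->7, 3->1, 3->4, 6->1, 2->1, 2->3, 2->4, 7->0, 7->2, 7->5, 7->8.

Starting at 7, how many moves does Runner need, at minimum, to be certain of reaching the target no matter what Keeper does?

A0 = {0, 1}
A1: add {3, 4, 5, 6, 8} — 3 (Runner) has 3→1; 4 (Runner) has 4→0; 5 (Runner) has 5→1; 6 (Runner) has 6→1; 8 (Runner) has 8→0.
A2: add {2} — 2 (Keeper): all of {1, 3, 4} already in.
A3: add {7} — 7 (Keeper): all of {0, 2, 5, 8} already in.
A3 = all vertices. Fixed point.
7 enters the attractor at level 3, so Runner can force the target in 3 moves from there.

3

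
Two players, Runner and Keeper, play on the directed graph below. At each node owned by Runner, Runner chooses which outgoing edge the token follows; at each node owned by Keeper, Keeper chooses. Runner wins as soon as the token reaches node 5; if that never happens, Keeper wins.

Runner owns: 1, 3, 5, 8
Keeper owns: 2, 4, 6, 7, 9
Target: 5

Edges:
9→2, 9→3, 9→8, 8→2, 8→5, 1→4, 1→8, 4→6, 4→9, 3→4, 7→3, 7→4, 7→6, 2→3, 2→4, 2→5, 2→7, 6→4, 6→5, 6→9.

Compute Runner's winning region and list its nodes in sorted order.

A0 = {5}
A1: add {8} — 8 (Runner) has 8→5.
A2: add {1} — 1 (Runner) has 1→8.
A3 = A2; e.g. 2 (Keeper) can still go to 3. Fixed point.
Runner's winning region = {1, 5, 8}.

1, 5, 8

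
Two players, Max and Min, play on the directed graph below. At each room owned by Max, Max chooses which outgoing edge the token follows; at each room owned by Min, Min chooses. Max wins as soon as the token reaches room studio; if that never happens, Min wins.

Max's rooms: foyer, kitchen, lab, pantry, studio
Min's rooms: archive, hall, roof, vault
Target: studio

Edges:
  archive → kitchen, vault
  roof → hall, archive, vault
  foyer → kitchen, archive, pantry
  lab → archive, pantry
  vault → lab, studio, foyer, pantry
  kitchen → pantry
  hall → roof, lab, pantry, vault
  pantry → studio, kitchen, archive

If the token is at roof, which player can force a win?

Min

A0 = {studio}
A1: add {pantry} — pantry (Max) has pantry→studio.
A2: add {foyer, kitchen, lab} — lab (Max) has lab→pantry; kitchen (Max) has kitchen→pantry; foyer (Max) has foyer→pantry.
A3: add {vault} — vault (Min): all of {lab, studio, foyer, pantry} already in.
A4: add {archive} — archive (Min): all of {kitchen, vault} already in.
A5 = A4; e.g. roof (Min) can still go to hall. Fixed point.
roof never enters the attractor, so Min can avoid the target forever.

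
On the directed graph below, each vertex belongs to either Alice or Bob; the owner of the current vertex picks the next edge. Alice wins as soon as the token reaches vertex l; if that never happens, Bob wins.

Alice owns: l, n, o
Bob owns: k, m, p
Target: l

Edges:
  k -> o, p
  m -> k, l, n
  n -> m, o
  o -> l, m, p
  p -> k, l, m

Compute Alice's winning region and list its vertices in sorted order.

l, n, o

A0 = {l}
A1: add {o} — o (Alice) has o→l.
A2: add {n} — n (Alice) has n→o.
A3 = A2; e.g. k (Bob) can still go to p. Fixed point.
Alice's winning region = {l, n, o}.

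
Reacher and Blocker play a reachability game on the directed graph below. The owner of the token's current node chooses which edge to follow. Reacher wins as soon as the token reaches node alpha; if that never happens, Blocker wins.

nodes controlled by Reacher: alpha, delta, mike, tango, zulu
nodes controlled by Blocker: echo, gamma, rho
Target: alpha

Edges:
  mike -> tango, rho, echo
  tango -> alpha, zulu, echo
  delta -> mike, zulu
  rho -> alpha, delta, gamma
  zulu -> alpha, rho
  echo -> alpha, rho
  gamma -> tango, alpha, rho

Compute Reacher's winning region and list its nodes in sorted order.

alpha, delta, mike, tango, zulu

A0 = {alpha}
A1: add {tango, zulu} — tango (Reacher) has tango→alpha; zulu (Reacher) has zulu→alpha.
A2: add {delta, mike} — mike (Reacher) has mike→tango; delta (Reacher) has delta→zulu.
A3 = A2; e.g. rho (Blocker) can still go to gamma. Fixed point.
Reacher's winning region = {alpha, delta, mike, tango, zulu}.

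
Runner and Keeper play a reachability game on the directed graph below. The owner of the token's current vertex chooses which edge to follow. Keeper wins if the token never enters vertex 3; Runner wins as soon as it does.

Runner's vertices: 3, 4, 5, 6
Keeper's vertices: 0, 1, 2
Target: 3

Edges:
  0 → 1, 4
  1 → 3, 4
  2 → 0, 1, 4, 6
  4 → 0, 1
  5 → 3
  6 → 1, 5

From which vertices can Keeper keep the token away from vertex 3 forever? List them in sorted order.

A0 = {3}
A1: add {5} — 5 (Runner) has 5→3.
A2: add {6} — 6 (Runner) has 6→5.
A3 = A2; e.g. 0 (Keeper) can still go to 1. Fixed point.
Runner's attractor = {3, 5, 6}; Keeper avoids the target exactly from the complement.

0, 1, 2, 4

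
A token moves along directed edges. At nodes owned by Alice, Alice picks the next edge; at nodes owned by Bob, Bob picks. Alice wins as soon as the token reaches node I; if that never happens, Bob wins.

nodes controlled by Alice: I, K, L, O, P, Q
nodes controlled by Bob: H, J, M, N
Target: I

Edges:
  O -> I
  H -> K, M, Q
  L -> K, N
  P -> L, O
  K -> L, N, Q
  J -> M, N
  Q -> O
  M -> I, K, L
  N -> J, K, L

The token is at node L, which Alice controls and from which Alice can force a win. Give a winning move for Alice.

K

A0 = {I}
A1: add {O} — O (Alice) has O→I.
A2: add {P, Q} — P (Alice) has P→O; Q (Alice) has Q→O.
A3: add {K} — K (Alice) has K→Q.
A4: add {L} — L (Alice) has L→K.
A5: add {M} — M (Bob): all of {I, K, L} already in.
A6: add {H} — H (Bob): all of {K, M, Q} already in.
A7 = A6; e.g. J (Bob) can still go to N. Fixed point.
From L, successor K is in the attractor (rank 3); the other successor N is not.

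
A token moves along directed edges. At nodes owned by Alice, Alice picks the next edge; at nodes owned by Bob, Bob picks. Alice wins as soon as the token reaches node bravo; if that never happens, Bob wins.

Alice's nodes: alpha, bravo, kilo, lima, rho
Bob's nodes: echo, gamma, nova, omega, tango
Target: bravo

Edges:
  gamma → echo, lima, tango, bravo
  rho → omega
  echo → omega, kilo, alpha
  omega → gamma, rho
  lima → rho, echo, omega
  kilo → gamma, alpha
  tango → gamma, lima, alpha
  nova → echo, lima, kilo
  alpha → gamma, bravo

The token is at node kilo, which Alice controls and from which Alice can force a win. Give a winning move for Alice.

alpha

A0 = {bravo}
A1: add {alpha} — alpha (Alice) has alpha→bravo.
A2: add {kilo} — kilo (Alice) has kilo→alpha.
A3 = A2; e.g. gamma (Bob) can still go to echo. Fixed point.
From kilo, successor alpha is in the attractor (rank 1); the other successor gamma is not.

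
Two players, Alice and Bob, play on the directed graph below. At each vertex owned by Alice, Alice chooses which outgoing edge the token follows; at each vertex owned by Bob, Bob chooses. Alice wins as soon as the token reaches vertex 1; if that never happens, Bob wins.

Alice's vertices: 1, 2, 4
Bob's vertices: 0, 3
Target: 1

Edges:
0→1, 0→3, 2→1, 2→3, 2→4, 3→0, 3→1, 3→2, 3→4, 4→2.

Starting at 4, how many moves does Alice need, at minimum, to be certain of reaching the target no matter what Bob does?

A0 = {1}
A1: add {2} — 2 (Alice) has 2→1.
A2: add {4} — 4 (Alice) has 4→2.
A3 = A2; e.g. 0 (Bob) can still go to 3. Fixed point.
4 enters the attractor at level 2, so Alice can force the target in 2 moves from there.

2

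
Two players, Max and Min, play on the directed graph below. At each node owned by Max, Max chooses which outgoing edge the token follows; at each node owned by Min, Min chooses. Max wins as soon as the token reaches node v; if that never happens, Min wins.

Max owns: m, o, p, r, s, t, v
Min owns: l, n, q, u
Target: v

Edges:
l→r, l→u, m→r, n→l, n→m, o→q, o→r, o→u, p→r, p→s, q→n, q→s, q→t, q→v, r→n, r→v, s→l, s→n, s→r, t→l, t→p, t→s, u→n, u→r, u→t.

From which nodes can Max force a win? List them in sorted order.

m, o, p, r, s, t, v

A0 = {v}
A1: add {r} — r (Max) has r→v.
A2: add {m, o, p, s} — m (Max) has m→r; o (Max) has o→r; p (Max) has p→r; s (Max) has s→r.
A3: add {t} — t (Max) has t→p.
A4 = A3; e.g. l (Min) can still go to u. Fixed point.
Max's winning region = {m, o, p, r, s, t, v}.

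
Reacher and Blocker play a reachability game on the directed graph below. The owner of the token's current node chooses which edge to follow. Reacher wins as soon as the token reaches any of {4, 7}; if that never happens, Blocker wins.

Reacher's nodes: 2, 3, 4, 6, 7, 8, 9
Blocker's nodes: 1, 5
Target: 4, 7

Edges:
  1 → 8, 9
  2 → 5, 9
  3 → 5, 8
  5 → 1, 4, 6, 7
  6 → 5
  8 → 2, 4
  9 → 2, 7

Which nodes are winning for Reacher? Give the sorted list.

1, 2, 3, 4, 7, 8, 9

A0 = {4, 7}
A1: add {8, 9} — 8 (Reacher) has 8→4; 9 (Reacher) has 9→7.
A2: add {1, 2, 3} — 1 (Blocker): all of {8, 9} already in; 2 (Reacher) has 2→9; 3 (Reacher) has 3→8.
A3 = A2; e.g. 5 (Blocker) can still go to 6. Fixed point.
Reacher's winning region = {1, 2, 3, 4, 7, 8, 9}.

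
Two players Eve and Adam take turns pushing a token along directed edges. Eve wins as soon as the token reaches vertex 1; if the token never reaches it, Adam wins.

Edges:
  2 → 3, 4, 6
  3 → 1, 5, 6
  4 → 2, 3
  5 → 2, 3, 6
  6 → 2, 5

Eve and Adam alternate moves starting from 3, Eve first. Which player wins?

Eve

Track states (vertex, player-to-move).
A0 = {(1,Eve), (1,Adam)}
A1: add {(3,Eve)}.
(3,Eve) ∈ A1 ⇒ Eve forces the target.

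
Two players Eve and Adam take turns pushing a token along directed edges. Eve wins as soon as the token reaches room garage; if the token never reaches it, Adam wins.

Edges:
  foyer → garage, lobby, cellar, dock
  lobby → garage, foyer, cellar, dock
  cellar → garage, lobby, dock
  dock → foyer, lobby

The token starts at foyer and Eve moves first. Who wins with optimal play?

Eve

Track states (vertex, player-to-move).
A0 = {(garage,Eve), (garage,Adam)}
A1: add {(foyer,Eve), (lobby,Eve), (cellar,Eve)}.
(foyer,Eve) ∈ A1 ⇒ Eve forces the target.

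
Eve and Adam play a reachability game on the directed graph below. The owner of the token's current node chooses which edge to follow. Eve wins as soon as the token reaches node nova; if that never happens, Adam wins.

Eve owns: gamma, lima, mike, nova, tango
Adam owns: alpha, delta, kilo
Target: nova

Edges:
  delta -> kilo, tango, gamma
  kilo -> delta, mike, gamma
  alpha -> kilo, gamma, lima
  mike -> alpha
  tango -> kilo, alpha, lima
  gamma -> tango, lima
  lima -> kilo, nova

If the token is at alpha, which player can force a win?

A0 = {nova}
A1: add {lima} — lima (Eve) has lima→nova.
A2: add {gamma, tango} — tango (Eve) has tango→lima; gamma (Eve) has gamma→lima.
A3 = A2; e.g. delta (Adam) can still go to kilo. Fixed point.
alpha never enters the attractor, so Adam can avoid the target forever.

Adam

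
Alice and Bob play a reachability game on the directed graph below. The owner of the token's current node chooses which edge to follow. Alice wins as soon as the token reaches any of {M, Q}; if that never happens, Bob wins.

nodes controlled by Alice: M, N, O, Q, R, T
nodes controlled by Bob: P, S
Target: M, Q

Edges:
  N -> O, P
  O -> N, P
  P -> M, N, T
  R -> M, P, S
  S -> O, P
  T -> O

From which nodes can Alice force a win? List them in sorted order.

A0 = {M, Q}
A1: add {R} — R (Alice) has R→M.
A2 = A1; e.g. N (Alice) has no edge into A1. Fixed point.
Alice's winning region = {M, Q, R}.

M, Q, R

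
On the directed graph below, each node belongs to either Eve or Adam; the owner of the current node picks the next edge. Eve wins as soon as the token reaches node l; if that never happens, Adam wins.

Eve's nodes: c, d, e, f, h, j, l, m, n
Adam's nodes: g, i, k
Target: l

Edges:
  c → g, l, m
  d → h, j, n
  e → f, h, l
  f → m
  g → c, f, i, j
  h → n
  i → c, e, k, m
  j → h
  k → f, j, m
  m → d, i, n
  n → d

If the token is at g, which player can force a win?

Adam

A0 = {l}
A1: add {c, e} — c (Eve) has c→l; e (Eve) has e→l.
A2 = A1; e.g. d (Eve) has no edge into A1. Fixed point.
g never enters the attractor, so Adam can avoid the target forever.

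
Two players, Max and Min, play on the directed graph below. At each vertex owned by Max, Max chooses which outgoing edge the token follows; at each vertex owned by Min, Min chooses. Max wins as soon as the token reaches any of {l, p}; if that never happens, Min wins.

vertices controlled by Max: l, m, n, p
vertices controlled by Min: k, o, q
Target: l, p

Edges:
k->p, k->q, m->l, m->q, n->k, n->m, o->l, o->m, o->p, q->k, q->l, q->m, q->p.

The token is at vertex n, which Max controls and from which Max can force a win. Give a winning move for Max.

m

A0 = {l, p}
A1: add {m} — m (Max) has m→l.
A2: add {n, o} — n (Max) has n→m; o (Min): all of {l, m, p} already in.
A3 = A2; e.g. k (Min) can still go to q. Fixed point.
From n, successor m is in the attractor (rank 1); the other successor k is not.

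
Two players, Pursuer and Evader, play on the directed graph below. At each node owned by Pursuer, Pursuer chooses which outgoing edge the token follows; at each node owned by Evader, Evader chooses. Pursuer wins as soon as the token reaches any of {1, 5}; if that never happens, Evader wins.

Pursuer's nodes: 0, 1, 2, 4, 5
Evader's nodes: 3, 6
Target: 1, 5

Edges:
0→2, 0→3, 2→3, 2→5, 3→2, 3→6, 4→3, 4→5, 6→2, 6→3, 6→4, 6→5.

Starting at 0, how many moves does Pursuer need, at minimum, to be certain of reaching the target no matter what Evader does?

A0 = {1, 5}
A1: add {2, 4} — 2 (Pursuer) has 2→5; 4 (Pursuer) has 4→5.
A2: add {0} — 0 (Pursuer) has 0→2.
A3 = A2; e.g. 3 (Evader) can still go to 6. Fixed point.
0 enters the attractor at level 2, so Pursuer can force the target in 2 moves from there.

2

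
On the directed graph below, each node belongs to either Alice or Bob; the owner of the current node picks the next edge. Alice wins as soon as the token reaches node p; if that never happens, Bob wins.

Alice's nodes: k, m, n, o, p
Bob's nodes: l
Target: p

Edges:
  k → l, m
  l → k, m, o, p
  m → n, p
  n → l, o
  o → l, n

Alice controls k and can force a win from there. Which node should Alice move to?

m

A0 = {p}
A1: add {m} — m (Alice) has m→p.
A2: add {k} — k (Alice) has k→m.
A3 = A2; e.g. l (Bob) can still go to o. Fixed point.
From k, successor m is in the attractor (rank 1); the other successor l is not.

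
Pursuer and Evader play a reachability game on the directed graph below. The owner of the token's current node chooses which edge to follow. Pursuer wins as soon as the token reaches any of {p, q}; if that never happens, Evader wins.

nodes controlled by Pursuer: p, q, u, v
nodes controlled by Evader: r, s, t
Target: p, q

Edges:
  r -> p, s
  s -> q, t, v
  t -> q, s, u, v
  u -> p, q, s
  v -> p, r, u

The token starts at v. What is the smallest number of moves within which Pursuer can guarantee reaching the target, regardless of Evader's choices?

A0 = {p, q}
A1: add {u, v} — u (Pursuer) has u→p; v (Pursuer) has v→p.
A2 = A1; e.g. r (Evader) can still go to s. Fixed point.
v enters the attractor at level 1, so Pursuer can force the target in 1 move from there.

1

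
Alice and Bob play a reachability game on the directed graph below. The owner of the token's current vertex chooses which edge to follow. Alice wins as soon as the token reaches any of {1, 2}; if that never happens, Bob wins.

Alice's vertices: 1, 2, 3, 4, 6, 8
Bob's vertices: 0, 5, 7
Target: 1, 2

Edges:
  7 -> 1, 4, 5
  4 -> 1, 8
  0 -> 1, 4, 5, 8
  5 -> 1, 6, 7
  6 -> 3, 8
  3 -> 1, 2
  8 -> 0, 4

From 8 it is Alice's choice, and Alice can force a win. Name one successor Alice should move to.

4

A0 = {1, 2}
A1: add {3, 4} — 3 (Alice) has 3→1; 4 (Alice) has 4→1.
A2: add {6, 8} — 6 (Alice) has 6→3; 8 (Alice) has 8→4.
A3 = A2; e.g. 0 (Bob) can still go to 5. Fixed point.
From 8, successor 4 is in the attractor (rank 1); the other successor 0 is not.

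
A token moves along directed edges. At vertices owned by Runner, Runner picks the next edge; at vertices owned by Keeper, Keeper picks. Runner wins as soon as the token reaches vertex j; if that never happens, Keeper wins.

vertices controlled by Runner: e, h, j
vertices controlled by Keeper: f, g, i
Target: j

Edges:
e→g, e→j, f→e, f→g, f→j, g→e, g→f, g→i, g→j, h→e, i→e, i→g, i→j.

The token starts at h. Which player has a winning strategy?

Runner

A0 = {j}
A1: add {e} — e (Runner) has e→j.
A2: add {h} — h (Runner) has h→e.
A3 = A2; e.g. f (Keeper) can still go to g. Fixed point.
h ∈ A2, so Runner can force the target.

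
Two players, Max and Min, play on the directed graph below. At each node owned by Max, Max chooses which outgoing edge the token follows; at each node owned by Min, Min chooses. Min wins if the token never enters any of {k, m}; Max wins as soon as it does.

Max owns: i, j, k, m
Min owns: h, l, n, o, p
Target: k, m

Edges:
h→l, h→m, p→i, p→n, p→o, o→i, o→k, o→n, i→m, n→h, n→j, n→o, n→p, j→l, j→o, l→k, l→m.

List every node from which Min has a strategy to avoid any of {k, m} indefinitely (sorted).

A0 = {k, m}
A1: add {i, l} — i (Max) has i→m; l (Min): all of {k, m} already in.
A2: add {h, j} — h (Min): all of {l, m} already in; j (Max) has j→l.
A3 = A2; e.g. n (Min) can still go to o. Fixed point.
Max's attractor = {h, i, j, k, l, m}; Min avoids the target exactly from the complement.

n, o, p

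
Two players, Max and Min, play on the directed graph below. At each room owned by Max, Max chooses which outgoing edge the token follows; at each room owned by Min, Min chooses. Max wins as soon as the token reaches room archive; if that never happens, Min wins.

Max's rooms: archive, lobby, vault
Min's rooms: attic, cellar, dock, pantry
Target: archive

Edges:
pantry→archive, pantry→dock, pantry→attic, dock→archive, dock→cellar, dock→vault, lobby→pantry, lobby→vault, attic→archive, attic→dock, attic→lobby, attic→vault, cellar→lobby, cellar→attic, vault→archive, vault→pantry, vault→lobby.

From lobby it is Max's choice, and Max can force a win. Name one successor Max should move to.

vault

A0 = {archive}
A1: add {vault} — vault (Max) has vault→archive.
A2: add {lobby} — lobby (Max) has lobby→vault.
A3 = A2; e.g. cellar (Min) can still go to attic. Fixed point.
From lobby, successor vault is in the attractor (rank 1); the other successor pantry is not.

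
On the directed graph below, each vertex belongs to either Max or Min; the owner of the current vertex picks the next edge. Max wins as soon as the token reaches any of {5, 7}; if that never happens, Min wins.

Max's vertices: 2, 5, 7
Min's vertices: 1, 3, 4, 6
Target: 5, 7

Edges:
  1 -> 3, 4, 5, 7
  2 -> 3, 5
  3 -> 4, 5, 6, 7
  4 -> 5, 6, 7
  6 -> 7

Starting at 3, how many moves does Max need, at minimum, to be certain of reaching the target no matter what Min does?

A0 = {5, 7}
A1: add {2, 6} — 2 (Max) has 2→5; 6 (Min): all of {7} already in.
A2: add {4} — 4 (Min): all of {5, 6, 7} already in.
A3: add {3} — 3 (Min): all of {4, 5, 6, 7} already in.
3 enters the attractor at level 3, so Max can force the target in 3 moves from there.

3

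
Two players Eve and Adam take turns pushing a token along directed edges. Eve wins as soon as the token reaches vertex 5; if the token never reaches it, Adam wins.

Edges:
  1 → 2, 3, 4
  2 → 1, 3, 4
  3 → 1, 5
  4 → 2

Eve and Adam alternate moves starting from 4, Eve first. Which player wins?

Track states (vertex, player-to-move).
A0 = {(5,Eve), (5,Adam)}
A1: add {(3,Eve)}.
A2 = A1; e.g. (1,Eve) stays out. (4,Eve) never enters ⇒ Adam avoids the target.

Adam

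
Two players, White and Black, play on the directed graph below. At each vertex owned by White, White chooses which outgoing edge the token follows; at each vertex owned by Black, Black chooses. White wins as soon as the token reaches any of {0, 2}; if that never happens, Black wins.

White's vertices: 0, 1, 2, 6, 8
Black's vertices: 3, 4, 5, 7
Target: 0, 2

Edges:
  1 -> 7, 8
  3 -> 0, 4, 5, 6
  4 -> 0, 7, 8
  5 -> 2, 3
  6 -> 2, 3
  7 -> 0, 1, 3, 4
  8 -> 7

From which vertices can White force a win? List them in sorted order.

0, 2, 6

A0 = {0, 2}
A1: add {6} — 6 (White) has 6→2.
A2 = A1; e.g. 1 (White) has no edge into A1. Fixed point.
White's winning region = {0, 2, 6}.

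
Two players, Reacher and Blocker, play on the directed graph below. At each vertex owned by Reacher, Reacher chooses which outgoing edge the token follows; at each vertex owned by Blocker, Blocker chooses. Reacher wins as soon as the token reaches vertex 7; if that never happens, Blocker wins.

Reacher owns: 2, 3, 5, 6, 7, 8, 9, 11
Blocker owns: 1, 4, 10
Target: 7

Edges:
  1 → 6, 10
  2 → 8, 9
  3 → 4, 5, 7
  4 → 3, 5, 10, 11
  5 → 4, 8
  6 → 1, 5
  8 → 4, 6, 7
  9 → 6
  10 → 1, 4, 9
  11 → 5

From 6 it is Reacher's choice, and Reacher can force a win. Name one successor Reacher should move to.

A0 = {7}
A1: add {3, 8} — 3 (Reacher) has 3→7; 8 (Reacher) has 8→7.
A2: add {2, 5} — 2 (Reacher) has 2→8; 5 (Reacher) has 5→8.
A3: add {6, 11} — 6 (Reacher) has 6→5; 11 (Reacher) has 11→5.
A4: add {9} — 9 (Reacher) has 9→6.
A5 = A4; e.g. 1 (Blocker) can still go to 10. Fixed point.
From 6, successor 5 is in the attractor (rank 2); the other successor 1 is not.

5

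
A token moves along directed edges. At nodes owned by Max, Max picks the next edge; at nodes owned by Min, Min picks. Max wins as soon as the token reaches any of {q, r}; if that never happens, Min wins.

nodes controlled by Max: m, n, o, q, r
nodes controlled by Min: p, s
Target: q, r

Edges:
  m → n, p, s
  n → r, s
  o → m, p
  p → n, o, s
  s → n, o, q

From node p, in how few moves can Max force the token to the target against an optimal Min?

5

A0 = {q, r}
A1: add {n} — n (Max) has n→r.
A2: add {m} — m (Max) has m→n.
A3: add {o} — o (Max) has o→m.
A4: add {s} — s (Min): all of {n, o, q} already in.
A5: add {p} — p (Min): all of {n, o, s} already in.
A5 = all vertices. Fixed point.
p enters the attractor at level 5, so Max can force the target in 5 moves from there.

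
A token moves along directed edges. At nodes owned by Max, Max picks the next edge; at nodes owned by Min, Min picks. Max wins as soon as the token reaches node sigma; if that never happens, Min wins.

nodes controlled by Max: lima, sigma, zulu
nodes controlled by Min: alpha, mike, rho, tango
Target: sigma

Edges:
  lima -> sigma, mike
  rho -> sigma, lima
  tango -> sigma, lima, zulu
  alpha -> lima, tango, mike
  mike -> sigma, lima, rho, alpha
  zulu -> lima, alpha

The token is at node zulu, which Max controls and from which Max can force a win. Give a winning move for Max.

lima

A0 = {sigma}
A1: add {lima} — lima (Max) has lima→sigma.
A2: add {rho, zulu} — rho (Min): all of {sigma, lima} already in; zulu (Max) has zulu→lima.
A3: add {tango} — tango (Min): all of {sigma, lima, zulu} already in.
A4 = A3; e.g. alpha (Min) can still go to mike. Fixed point.
From zulu, successor lima is in the attractor (rank 1); the other successor alpha is not.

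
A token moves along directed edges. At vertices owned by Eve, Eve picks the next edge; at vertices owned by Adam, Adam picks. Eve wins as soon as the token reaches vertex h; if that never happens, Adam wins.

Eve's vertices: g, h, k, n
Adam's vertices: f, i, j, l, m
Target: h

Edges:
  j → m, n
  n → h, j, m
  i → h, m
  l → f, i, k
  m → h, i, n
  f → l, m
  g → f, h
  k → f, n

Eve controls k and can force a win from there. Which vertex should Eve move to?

A0 = {h}
A1: add {g, n} — g (Eve) has g→h; n (Eve) has n→h.
A2: add {k} — k (Eve) has k→n.
A3 = A2; e.g. f (Adam) can still go to l. Fixed point.
From k, successor n is in the attractor (rank 1); the other successor f is not.

n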